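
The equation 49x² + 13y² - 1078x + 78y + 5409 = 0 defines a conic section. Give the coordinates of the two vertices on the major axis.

(11, -10) and (11, 4)

Collect terms: 49(x² - 22x) + 13(y² + 6y) = -5409
Complete the square in x and y: 49(x - 11)² + 13(y + 3)² = -5409 + 5929 + 117 = 637
Divide by 637: (x - 11)²/13 + (y + 3)²/49 = 1
Ellipse, center (11, -3), major axis vertical; a² = 49, b² = 13.
a = 7. Vertices at (h, k ± a).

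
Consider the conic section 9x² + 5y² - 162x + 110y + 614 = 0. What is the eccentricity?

e = 2/3

Collect terms: 9(x² - 18x) + 5(y² + 22y) = -614
Complete the square in x and y: 9(x - 9)² + 5(y + 11)² = -614 + 729 + 605 = 720
Dividing both sides by 720: (x - 9)²/80 + (y + 11)²/144 = 1
Ellipse, center (9, -11), major axis vertical; a² = 144, b² = 80.
c² = a² - b² = 64, so c = 8.
e = c/a = 8/12 = 2/3.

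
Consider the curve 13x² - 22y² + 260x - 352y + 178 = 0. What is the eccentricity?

e = √455/13

Rearranging, 13(x² + 20x) -22(y² + 16y) = -178.
13(x + 10)² -22(y + 8)² = -178 + 1300 - 1408 = -286
Divide through by -286 to get (y + 8)²/13 - (x + 10)²/22 = 1.
Hyperbola, center (-10, -8), transverse axis vertical; a² = 13, b² = 22.
c² = a² + b² = 35, so c = √35.
e = c/a = √35/√13 = √455/13.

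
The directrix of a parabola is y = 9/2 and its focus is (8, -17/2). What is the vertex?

The vertex is the midpoint between the focus and the directrix along the axis of symmetry.
Axis is vertical (directrix is horizontal). Vertex y-coordinate = (-17/2 + 9/2)/2 = -2; x-coordinate = 8.

(8, -2)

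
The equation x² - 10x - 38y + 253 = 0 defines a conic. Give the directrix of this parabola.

y = -7/2

Only x is squared. Complete the square in x: (x - 5)² = 38(y - 6).
Vertex (5, 6); 4p = 38 so p = 19/2. Opens up.
Directrix is the horizontal line y = k − p = 6 − (19/2) = -7/2.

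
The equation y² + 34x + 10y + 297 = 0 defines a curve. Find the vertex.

(-8, -5)

Only y is squared. Complete the square in y: (y + 5)² = -34(x + 8).
Vertex (-8, -5); 4p = -34 so p = -17/2. Opens left.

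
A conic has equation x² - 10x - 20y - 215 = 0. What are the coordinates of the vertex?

Only x is squared. Complete the square in x: (x - 5)² = 20(y + 12).
Vertex (5, -12); 4p = 20 so p = 5. Opens up.

(5, -12)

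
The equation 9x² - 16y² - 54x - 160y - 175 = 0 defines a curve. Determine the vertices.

9(x² - 6x) -16(y² + 10y) = 175
Completing the square gives 9(x - 3)² -16(y + 5)² = 175 + 81 - 400 = -144.
Dividing both sides by -144: (y + 5)²/9 - (x - 3)²/16 = 1
Hyperbola, center (3, -5), transverse axis vertical; a² = 9, b² = 16.
a = 3. Vertices at (h, k ± a).

(3, -8) and (3, -2)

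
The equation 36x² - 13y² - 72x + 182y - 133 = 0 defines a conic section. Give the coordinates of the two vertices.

Collect terms: 36(x² - 2x) -13(y² - 14y) = 133
Complete the square in x and y: 36(x - 1)² -13(y - 7)² = 133 + 36 - 637 = -468
Divide through by -468 to get (y - 7)²/36 - (x - 1)²/13 = 1.
Hyperbola, center (1, 7), transverse axis vertical; a² = 36, b² = 13.
a = 6. Vertices at (h, k ± a).

(1, 1) and (1, 13)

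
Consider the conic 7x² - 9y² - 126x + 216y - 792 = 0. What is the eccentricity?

e = 4/3

Group the x- and y-terms: 7(x² - 18x) -9(y² - 24y) = 792
7(x - 9)² -9(y - 12)² = 792 + 567 - 1296 = 63
Divide through by 63 to get (x - 9)²/9 - (y - 12)²/7 = 1.
Hyperbola, center (9, 12), transverse axis horizontal; a² = 9, b² = 7.
c² = a² + b² = 16, so c = 4.
e = c/a = 4/3.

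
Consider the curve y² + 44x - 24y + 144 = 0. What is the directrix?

Only y is squared. Complete the square in y: (y - 12)² = -44x.
Vertex (0, 12); 4p = -44 so p = -11. Opens left.
Directrix is the vertical line x = h − p = 0 − (-11) = 11.

x = 11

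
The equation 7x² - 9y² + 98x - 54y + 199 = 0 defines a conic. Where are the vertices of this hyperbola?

Group the x- and y-terms: 7(x² + 14x) -9(y² + 6y) = -199
7(x + 7)² -9(y + 3)² = -199 + 343 - 81 = 63
Divide by 63: (x + 7)²/9 - (y + 3)²/7 = 1
Hyperbola, center (-7, -3), transverse axis horizontal; a² = 9, b² = 7.
a = 3. Vertices at (h ± a, k).

(-10, -3) and (-4, -3)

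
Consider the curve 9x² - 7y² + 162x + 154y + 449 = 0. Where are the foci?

(-9, -1) and (-9, 23)

Group: 9(x² + 18x) -7(y² - 22y) = -449
Complete the square in x and y: 9(x + 9)² -7(y - 11)² = -449 + 729 - 847 = -567
Divide by -567: (y - 11)²/81 - (x + 9)²/63 = 1
Hyperbola, center (-9, 11), transverse axis vertical; a² = 81, b² = 63.
c² = a² + b² = 81 + 63 = 144, so c = 12.
Foci lie on the vertical axis through the center: (h, k ± c).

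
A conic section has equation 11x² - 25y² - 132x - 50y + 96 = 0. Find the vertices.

(1, -1) and (11, -1)

Group: 11(x² - 12x) -25(y² + 2y) = -96
Complete the square: 11(x - 6)² -25(y + 1)² = -96 + 396 - 25 = 275
Divide through by 275 to get (x - 6)²/25 - (y + 1)²/11 = 1.
Hyperbola, center (6, -1), transverse axis horizontal; a² = 25, b² = 11.
a = 5. Vertices at (h ± a, k).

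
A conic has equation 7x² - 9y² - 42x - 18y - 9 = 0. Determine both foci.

(-1, -1) and (7, -1)

Group the x- and y-terms: 7(x² - 6x) -9(y² + 2y) = 9
Complete the square in x and y: 7(x - 3)² -9(y + 1)² = 9 + 63 - 9 = 63
Divide through by 63 to get (x - 3)²/9 - (y + 1)²/7 = 1.
Hyperbola, center (3, -1), transverse axis horizontal; a² = 9, b² = 7.
c² = a² + b² = 9 + 7 = 16, so c = 4.
Foci lie on the horizontal axis through the center: (h ± c, k).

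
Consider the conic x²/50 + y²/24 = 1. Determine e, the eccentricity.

Center (0, 0). The larger denominator 50 sits under the x-term, so the major axis is horizontal; a² = 50, b² = 24.
c² = a² - b² = 26, so c = √26.
e = c/a = √26/5√2 = √13/5.

e = √13/5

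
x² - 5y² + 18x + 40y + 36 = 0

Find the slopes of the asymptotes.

√5/5 and -√5/5

Collect terms: (x² + 18x) -5(y² - 8y) = -36
(x + 9)² -5(y - 4)² = -36 + 81 - 80 = -35
Divide through by -35 to get (y - 4)²/7 - (x + 9)²/35 = 1.
Hyperbola, center (-9, 4), transverse axis vertical; a² = 7, b² = 35.
For a vertical hyperbola the asymptotes have slope ±a/b.
Here that is ±√7/√35 = ±√5/5.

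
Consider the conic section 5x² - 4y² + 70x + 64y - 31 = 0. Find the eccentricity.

e = 3/2

Collect terms: 5(x² + 14x) -4(y² - 16y) = 31
Complete the square: 5(x + 7)² -4(y - 8)² = 31 + 245 - 256 = 20
Divide by 20: (x + 7)²/4 - (y - 8)²/5 = 1
Hyperbola, center (-7, 8), transverse axis horizontal; a² = 4, b² = 5.
c² = a² + b² = 9, so c = 3.
e = c/a = 3/2.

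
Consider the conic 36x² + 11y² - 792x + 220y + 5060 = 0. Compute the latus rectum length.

Collect terms: 36(x² - 22x) + 11(y² + 20y) = -5060
36(x - 11)² + 11(y + 10)² = -5060 + 4356 + 1100 = 396
Divide through by 396 to get (x - 11)²/11 + (y + 10)²/36 = 1.
Ellipse, center (11, -10), major axis vertical; a² = 36, b² = 11.
Latus rectum length = 2b²/a = 2·11/6 = 11/3.

11/3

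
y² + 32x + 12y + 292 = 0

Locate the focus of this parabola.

Only y is squared. Complete the square in y: (y + 6)² = -32(x + 8).
Vertex (-8, -6); 4p = -32 so p = -8. Opens left.
Focus is p units from the vertex along the axis: (h + p, k).

(-16, -6)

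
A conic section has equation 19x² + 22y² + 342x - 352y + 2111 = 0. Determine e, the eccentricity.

e = √66/22

Group the x- and y-terms: 19(x² + 18x) + 22(y² - 16y) = -2111
19(x + 9)² + 22(y - 8)² = -2111 + 1539 + 1408 = 836
Dividing both sides by 836: (x + 9)²/44 + (y - 8)²/38 = 1
Ellipse, center (-9, 8), major axis horizontal; a² = 44, b² = 38.
c² = a² - b² = 6, so c = √6.
e = c/a = √6/2√11 = √66/22.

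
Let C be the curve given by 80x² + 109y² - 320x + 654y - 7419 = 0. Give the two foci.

Rearranging, 80(x² - 4x) + 109(y² + 6y) = 7419.
Complete the square in x and y: 80(x - 2)² + 109(y + 3)² = 7419 + 320 + 981 = 8720
Dividing both sides by 8720: (x - 2)²/109 + (y + 3)²/80 = 1
Ellipse, center (2, -3), major axis horizontal; a² = 109, b² = 80.
c² = a² - b² = 109 - 80 = 29, so c = √29.
Foci lie on the horizontal axis through the center: (h ± c, k).

(2 - √29, -3) and (2 + √29, -3)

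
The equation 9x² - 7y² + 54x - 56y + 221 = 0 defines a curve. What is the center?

(-3, -4)

Group: 9(x² + 6x) -7(y² + 8y) = -221
Complete the square in x and y: 9(x + 3)² -7(y + 4)² = -221 + 81 - 112 = -252
Divide by -252: (y + 4)²/36 - (x + 3)²/28 = 1
Hyperbola with center (-3, -4).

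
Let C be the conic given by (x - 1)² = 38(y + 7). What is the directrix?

y = -33/2

Vertex (1, -7); 4p = 38 so p = 19/2. Opens up.
Directrix is the horizontal line y = k − p = -7 − (19/2) = -33/2.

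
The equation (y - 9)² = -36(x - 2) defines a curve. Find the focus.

Vertex (2, 9); 4p = -36 so p = -9. Opens left.
Focus is p units from the vertex along the axis: (h + p, k).

(-7, 9)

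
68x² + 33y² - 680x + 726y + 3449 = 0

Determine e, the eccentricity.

e = √595/34

Collect terms: 68(x² - 10x) + 33(y² + 22y) = -3449
Completing the square gives 68(x - 5)² + 33(y + 11)² = -3449 + 1700 + 3993 = 2244.
Divide through by 2244 to get (x - 5)²/33 + (y + 11)²/68 = 1.
Ellipse, center (5, -11), major axis vertical; a² = 68, b² = 33.
c² = a² - b² = 35, so c = √35.
e = c/a = √35/2√17 = √595/34.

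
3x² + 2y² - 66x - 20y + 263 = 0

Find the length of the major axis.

3(x² - 22x) + 2(y² - 10y) = -263
Complete the square in x and y: 3(x - 11)² + 2(y - 5)² = -263 + 363 + 50 = 150
Dividing both sides by 150: (x - 11)²/50 + (y - 5)²/75 = 1
Ellipse, center (11, 5), major axis vertical; a² = 75, b² = 50.
a² = 75 so a = 5√3; the major axis has length 2a = 10√3.

10√3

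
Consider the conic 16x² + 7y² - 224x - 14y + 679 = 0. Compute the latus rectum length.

7/2

Rearranging, 16(x² - 14x) + 7(y² - 2y) = -679.
Complete the square in x and y: 16(x - 7)² + 7(y - 1)² = -679 + 784 + 7 = 112
Divide through by 112 to get (x - 7)²/7 + (y - 1)²/16 = 1.
Ellipse, center (7, 1), major axis vertical; a² = 16, b² = 7.
Latus rectum length = 2b²/a = 2·7/4 = 7/2.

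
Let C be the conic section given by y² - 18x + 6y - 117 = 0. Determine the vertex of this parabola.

Only y is squared. Complete the square in y: (y + 3)² = 18(x + 7).
Vertex (-7, -3); 4p = 18 so p = 9/2. Opens right.

(-7, -3)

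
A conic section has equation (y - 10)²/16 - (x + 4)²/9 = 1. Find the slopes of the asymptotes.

Center (-4, 10). The positive term is the y-term, so the transverse axis is vertical; a² = 16, b² = 9.
For a vertical hyperbola the asymptotes have slope ±a/b.
Here that is ±4/3.

4/3 and -4/3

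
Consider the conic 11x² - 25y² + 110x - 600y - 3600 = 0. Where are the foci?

Group: 11(x² + 10x) -25(y² + 24y) = 3600
Complete the square: 11(x + 5)² -25(y + 12)² = 3600 + 275 - 3600 = 275
Divide by 275: (x + 5)²/25 - (y + 12)²/11 = 1
Hyperbola, center (-5, -12), transverse axis horizontal; a² = 25, b² = 11.
c² = a² + b² = 25 + 11 = 36, so c = 6.
Foci lie on the horizontal axis through the center: (h ± c, k).

(-11, -12) and (1, -12)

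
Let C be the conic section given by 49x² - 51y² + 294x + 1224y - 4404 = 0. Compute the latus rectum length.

Group: 49(x² + 6x) -51(y² - 24y) = 4404
Complete the square in x and y: 49(x + 3)² -51(y - 12)² = 4404 + 441 - 7344 = -2499
Divide by -2499: (y - 12)²/49 - (x + 3)²/51 = 1
Hyperbola, center (-3, 12), transverse axis vertical; a² = 49, b² = 51.
Latus rectum length = 2b²/a = 2·51/7 = 102/7.

102/7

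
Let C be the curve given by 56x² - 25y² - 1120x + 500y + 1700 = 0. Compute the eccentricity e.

e = 9/5

56(x² - 20x) -25(y² - 20y) = -1700
Complete the square in x and y: 56(x - 10)² -25(y - 10)² = -1700 + 5600 - 2500 = 1400
Dividing both sides by 1400: (x - 10)²/25 - (y - 10)²/56 = 1
Hyperbola, center (10, 10), transverse axis horizontal; a² = 25, b² = 56.
c² = a² + b² = 81, so c = 9.
e = c/a = 9/5.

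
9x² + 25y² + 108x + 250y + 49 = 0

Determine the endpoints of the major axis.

Collect terms: 9(x² + 12x) + 25(y² + 10y) = -49
Complete the square in x and y: 9(x + 6)² + 25(y + 5)² = -49 + 324 + 625 = 900
Divide through by 900 to get (x + 6)²/100 + (y + 5)²/36 = 1.
Ellipse, center (-6, -5), major axis horizontal; a² = 100, b² = 36.
a = 10. Vertices at (h ± a, k).

(-16, -5) and (4, -5)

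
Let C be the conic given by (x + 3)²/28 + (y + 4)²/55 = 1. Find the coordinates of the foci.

Center (-3, -4). The larger denominator 55 sits under the y-term, so the major axis is vertical; a² = 55, b² = 28.
c² = a² - b² = 55 - 28 = 27, so c = 3√3.
Foci lie on the vertical axis through the center: (h, k ± c).

(-3, -4 - 3√3) and (-3, -4 + 3√3)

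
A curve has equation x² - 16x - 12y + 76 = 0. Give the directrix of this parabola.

Only x is squared. Complete the square in x: (x - 8)² = 12(y - 1).
Vertex (8, 1); 4p = 12 so p = 3. Opens up.
Directrix is the horizontal line y = k − p = 1 − (3) = -2.

y = -2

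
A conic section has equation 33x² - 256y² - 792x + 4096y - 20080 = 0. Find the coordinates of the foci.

(-5, 8) and (29, 8)

33(x² - 24x) -256(y² - 16y) = 20080
Completing the square gives 33(x - 12)² -256(y - 8)² = 20080 + 4752 - 16384 = 8448.
Dividing both sides by 8448: (x - 12)²/256 - (y - 8)²/33 = 1
Hyperbola, center (12, 8), transverse axis horizontal; a² = 256, b² = 33.
c² = a² + b² = 256 + 33 = 289, so c = 17.
Foci lie on the horizontal axis through the center: (h ± c, k).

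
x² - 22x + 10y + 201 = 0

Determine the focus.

Only x is squared. Complete the square in x: (x - 11)² = -10(y + 8).
Vertex (11, -8); 4p = -10 so p = -5/2. Opens down.
Focus is p units from the vertex along the axis: (h, k + p).

(11, -21/2)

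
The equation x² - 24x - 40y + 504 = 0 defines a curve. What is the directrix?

y = -1

Only x is squared. Complete the square in x: (x - 12)² = 40(y - 9).
Vertex (12, 9); 4p = 40 so p = 10. Opens up.
Directrix is the horizontal line y = k − p = 9 − (10) = -1.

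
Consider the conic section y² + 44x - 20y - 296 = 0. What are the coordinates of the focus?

(-2, 10)

Only y is squared. Complete the square in y: (y - 10)² = -44(x - 9).
Vertex (9, 10); 4p = -44 so p = -11. Opens left.
Focus is p units from the vertex along the axis: (h + p, k).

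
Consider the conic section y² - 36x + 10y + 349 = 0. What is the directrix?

x = 0

Only y is squared. Complete the square in y: (y + 5)² = 36(x - 9).
Vertex (9, -5); 4p = 36 so p = 9. Opens right.
Directrix is the vertical line x = h − p = 9 − (9) = 0.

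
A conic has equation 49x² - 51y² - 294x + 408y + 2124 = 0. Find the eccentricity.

Collect terms: 49(x² - 6x) -51(y² - 8y) = -2124
49(x - 3)² -51(y - 4)² = -2124 + 441 - 816 = -2499
Dividing both sides by -2499: (y - 4)²/49 - (x - 3)²/51 = 1
Hyperbola, center (3, 4), transverse axis vertical; a² = 49, b² = 51.
c² = a² + b² = 100, so c = 10.
e = c/a = 10/7.

e = 10/7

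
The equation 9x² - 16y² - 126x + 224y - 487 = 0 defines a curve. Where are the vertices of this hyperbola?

Group: 9(x² - 14x) -16(y² - 14y) = 487
9(x - 7)² -16(y - 7)² = 487 + 441 - 784 = 144
Divide by 144: (x - 7)²/16 - (y - 7)²/9 = 1
Hyperbola, center (7, 7), transverse axis horizontal; a² = 16, b² = 9.
a = 4. Vertices at (h ± a, k).

(3, 7) and (11, 7)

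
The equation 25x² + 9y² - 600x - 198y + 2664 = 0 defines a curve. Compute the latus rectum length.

Collect terms: 25(x² - 24x) + 9(y² - 22y) = -2664
Complete the square in x and y: 25(x - 12)² + 9(y - 11)² = -2664 + 3600 + 1089 = 2025
Divide through by 2025 to get (x - 12)²/81 + (y - 11)²/225 = 1.
Ellipse, center (12, 11), major axis vertical; a² = 225, b² = 81.
Latus rectum length = 2b²/a = 2·81/15 = 54/5.

54/5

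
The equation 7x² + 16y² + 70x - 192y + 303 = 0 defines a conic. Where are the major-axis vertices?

Rearranging, 7(x² + 10x) + 16(y² - 12y) = -303.
Completing the square gives 7(x + 5)² + 16(y - 6)² = -303 + 175 + 576 = 448.
Divide through by 448 to get (x + 5)²/64 + (y - 6)²/28 = 1.
Ellipse, center (-5, 6), major axis horizontal; a² = 64, b² = 28.
a = 8. Vertices at (h ± a, k).

(-13, 6) and (3, 6)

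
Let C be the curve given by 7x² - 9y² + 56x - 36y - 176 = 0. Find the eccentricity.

e = 4/3

Rearranging, 7(x² + 8x) -9(y² + 4y) = 176.
Completing the square gives 7(x + 4)² -9(y + 2)² = 176 + 112 - 36 = 252.
Dividing both sides by 252: (x + 4)²/36 - (y + 2)²/28 = 1
Hyperbola, center (-4, -2), transverse axis horizontal; a² = 36, b² = 28.
c² = a² + b² = 64, so c = 8.
e = c/a = 8/6 = 4/3.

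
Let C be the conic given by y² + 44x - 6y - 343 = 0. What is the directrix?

Only y is squared. Complete the square in y: (y - 3)² = -44(x - 8).
Vertex (8, 3); 4p = -44 so p = -11. Opens left.
Directrix is the vertical line x = h − p = 8 − (-11) = 19.

x = 19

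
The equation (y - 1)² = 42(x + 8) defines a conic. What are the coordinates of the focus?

(5/2, 1)

Vertex (-8, 1); 4p = 42 so p = 21/2. Opens right.
Focus is p units from the vertex along the axis: (h + p, k).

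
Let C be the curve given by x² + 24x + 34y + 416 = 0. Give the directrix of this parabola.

Only x is squared. Complete the square in x: (x + 12)² = -34(y + 8).
Vertex (-12, -8); 4p = -34 so p = -17/2. Opens down.
Directrix is the horizontal line y = k − p = -8 − (-17/2) = 1/2.

y = 1/2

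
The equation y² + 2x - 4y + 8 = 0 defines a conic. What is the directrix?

Only y is squared. Complete the square in y: (y - 2)² = -2(x + 2).
Vertex (-2, 2); 4p = -2 so p = -1/2. Opens left.
Directrix is the vertical line x = h − p = -2 − (-1/2) = -3/2.

x = -3/2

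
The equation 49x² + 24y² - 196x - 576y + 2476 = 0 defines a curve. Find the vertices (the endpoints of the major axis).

(2, 5) and (2, 19)

Collect terms: 49(x² - 4x) + 24(y² - 24y) = -2476
Complete the square in x and y: 49(x - 2)² + 24(y - 12)² = -2476 + 196 + 3456 = 1176
Dividing both sides by 1176: (x - 2)²/24 + (y - 12)²/49 = 1
Ellipse, center (2, 12), major axis vertical; a² = 49, b² = 24.
a = 7. Vertices at (h, k ± a).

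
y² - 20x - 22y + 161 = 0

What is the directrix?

Only y is squared. Complete the square in y: (y - 11)² = 20(x - 2).
Vertex (2, 11); 4p = 20 so p = 5. Opens right.
Directrix is the vertical line x = h − p = 2 − (5) = -3.

x = -3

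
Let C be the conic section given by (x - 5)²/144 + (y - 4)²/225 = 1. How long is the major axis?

Center (5, 4). The larger denominator 225 sits under the y-term, so the major axis is vertical; a² = 225, b² = 144.
a² = 225 so a = 15; the major axis has length 2a = 30.

30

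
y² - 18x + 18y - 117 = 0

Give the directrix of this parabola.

x = -31/2

Only y is squared. Complete the square in y: (y + 9)² = 18(x + 11).
Vertex (-11, -9); 4p = 18 so p = 9/2. Opens right.
Directrix is the vertical line x = h − p = -11 − (9/2) = -31/2.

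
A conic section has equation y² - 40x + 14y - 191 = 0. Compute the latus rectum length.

Only y is squared. Complete the square in y: (y + 7)² = 40(x + 6).
Vertex (-6, -7); 4p = 40 so p = 10. Opens right.
Latus rectum length = |4p| = 40.

40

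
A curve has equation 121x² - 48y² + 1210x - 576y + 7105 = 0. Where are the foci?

(-5, -19) and (-5, 7)

Group the x- and y-terms: 121(x² + 10x) -48(y² + 12y) = -7105
121(x + 5)² -48(y + 6)² = -7105 + 3025 - 1728 = -5808
Divide through by -5808 to get (y + 6)²/121 - (x + 5)²/48 = 1.
Hyperbola, center (-5, -6), transverse axis vertical; a² = 121, b² = 48.
c² = a² + b² = 121 + 48 = 169, so c = 13.
Foci lie on the vertical axis through the center: (h, k ± c).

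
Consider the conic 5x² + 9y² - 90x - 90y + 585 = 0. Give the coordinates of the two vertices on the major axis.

Group: 5(x² - 18x) + 9(y² - 10y) = -585
Complete the square: 5(x - 9)² + 9(y - 5)² = -585 + 405 + 225 = 45
Divide by 45: (x - 9)²/9 + (y - 5)²/5 = 1
Ellipse, center (9, 5), major axis horizontal; a² = 9, b² = 5.
a = 3. Vertices at (h ± a, k).

(6, 5) and (12, 5)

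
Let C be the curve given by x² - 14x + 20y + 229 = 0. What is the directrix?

Only x is squared. Complete the square in x: (x - 7)² = -20(y + 9).
Vertex (7, -9); 4p = -20 so p = -5. Opens down.
Directrix is the horizontal line y = k − p = -9 − (-5) = -4.

y = -4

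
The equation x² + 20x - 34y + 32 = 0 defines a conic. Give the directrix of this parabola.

Only x is squared. Complete the square in x: (x + 10)² = 34(y + 2).
Vertex (-10, -2); 4p = 34 so p = 17/2. Opens up.
Directrix is the horizontal line y = k − p = -2 − (17/2) = -21/2.

y = -21/2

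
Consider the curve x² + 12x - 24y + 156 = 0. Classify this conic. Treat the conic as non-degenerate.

No xy term. Coefficients of x² and y² are A = 1, C = 0.
Exactly one squared variable ⇒ parabola.

parabola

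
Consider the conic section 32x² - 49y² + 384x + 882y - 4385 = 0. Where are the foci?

(-15, 9) and (3, 9)

32(x² + 12x) -49(y² - 18y) = 4385
Complete the square in x and y: 32(x + 6)² -49(y - 9)² = 4385 + 1152 - 3969 = 1568
Divide through by 1568 to get (x + 6)²/49 - (y - 9)²/32 = 1.
Hyperbola, center (-6, 9), transverse axis horizontal; a² = 49, b² = 32.
c² = a² + b² = 49 + 32 = 81, so c = 9.
Foci lie on the horizontal axis through the center: (h ± c, k).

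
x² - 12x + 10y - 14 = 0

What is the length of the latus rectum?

10

Only x is squared. Complete the square in x: (x - 6)² = -10(y - 5).
Vertex (6, 5); 4p = -10 so p = -5/2. Opens down.
Latus rectum length = |4p| = 10.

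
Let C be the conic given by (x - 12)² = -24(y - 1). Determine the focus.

(12, -5)

Vertex (12, 1); 4p = -24 so p = -6. Opens down.
Focus is p units from the vertex along the axis: (h, k + p).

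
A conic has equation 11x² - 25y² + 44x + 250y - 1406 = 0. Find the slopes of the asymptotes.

Collect terms: 11(x² + 4x) -25(y² - 10y) = 1406
11(x + 2)² -25(y - 5)² = 1406 + 44 - 625 = 825
Divide by 825: (x + 2)²/75 - (y - 5)²/33 = 1
Hyperbola, center (-2, 5), transverse axis horizontal; a² = 75, b² = 33.
For a horizontal hyperbola the asymptotes have slope ±b/a.
Here that is ±√33/5√3 = ±√11/5.

√11/5 and -√11/5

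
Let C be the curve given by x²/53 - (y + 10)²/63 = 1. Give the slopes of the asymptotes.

3√371/53 and -3√371/53

Center (0, -10). The positive term is the x-term, so the transverse axis is horizontal; a² = 53, b² = 63.
For a horizontal hyperbola the asymptotes have slope ±b/a.
Here that is ±3√7/√53 = ±3√371/53.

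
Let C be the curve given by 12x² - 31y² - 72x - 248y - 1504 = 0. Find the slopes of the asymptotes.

2√93/31 and -2√93/31

Group the x- and y-terms: 12(x² - 6x) -31(y² + 8y) = 1504
Complete the square: 12(x - 3)² -31(y + 4)² = 1504 + 108 - 496 = 1116
Divide by 1116: (x - 3)²/93 - (y + 4)²/36 = 1
Hyperbola, center (3, -4), transverse axis horizontal; a² = 93, b² = 36.
For a horizontal hyperbola the asymptotes have slope ±b/a.
Here that is ±6/√93 = ±2√93/31.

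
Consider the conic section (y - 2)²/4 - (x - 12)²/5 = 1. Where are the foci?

(12, -1) and (12, 5)

Center (12, 2). The positive term is the y-term, so the transverse axis is vertical; a² = 4, b² = 5.
c² = a² + b² = 4 + 5 = 9, so c = 3.
Foci lie on the vertical axis through the center: (h, k ± c).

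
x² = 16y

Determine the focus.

Vertex (0, 0); 4p = 16 so p = 4. Opens up.
Focus is p units from the vertex along the axis: (h, k + p).

(0, 4)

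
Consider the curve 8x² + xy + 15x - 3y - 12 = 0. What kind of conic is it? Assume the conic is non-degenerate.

A = 8, B = 1, C = 0.
Discriminant B² − 4AC = 1² − 4·8·0 = 1.
B² − 4AC > 0 ⇒ hyperbola.

hyperbola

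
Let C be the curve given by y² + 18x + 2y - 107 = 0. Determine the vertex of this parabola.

(6, -1)

Only y is squared. Complete the square in y: (y + 1)² = -18(x - 6).
Vertex (6, -1); 4p = -18 so p = -9/2. Opens left.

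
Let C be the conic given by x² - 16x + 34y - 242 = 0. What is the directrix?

Only x is squared. Complete the square in x: (x - 8)² = -34(y - 9).
Vertex (8, 9); 4p = -34 so p = -17/2. Opens down.
Directrix is the horizontal line y = k − p = 9 − (-17/2) = 35/2.

y = 35/2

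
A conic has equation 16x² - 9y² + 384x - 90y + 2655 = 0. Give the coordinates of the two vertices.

(-12, -13) and (-12, 3)

16(x² + 24x) -9(y² + 10y) = -2655
Completing the square gives 16(x + 12)² -9(y + 5)² = -2655 + 2304 - 225 = -576.
Divide through by -576 to get (y + 5)²/64 - (x + 12)²/36 = 1.
Hyperbola, center (-12, -5), transverse axis vertical; a² = 64, b² = 36.
a = 8. Vertices at (h, k ± a).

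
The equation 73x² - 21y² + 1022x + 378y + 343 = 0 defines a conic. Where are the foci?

Rearranging, 73(x² + 14x) -21(y² - 18y) = -343.
Complete the square: 73(x + 7)² -21(y - 9)² = -343 + 3577 - 1701 = 1533
Divide by 1533: (x + 7)²/21 - (y - 9)²/73 = 1
Hyperbola, center (-7, 9), transverse axis horizontal; a² = 21, b² = 73.
c² = a² + b² = 21 + 73 = 94, so c = √94.
Foci lie on the horizontal axis through the center: (h ± c, k).

(-7 - √94, 9) and (-7 + √94, 9)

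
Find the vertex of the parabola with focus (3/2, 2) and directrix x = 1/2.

The vertex is the midpoint between the focus and the directrix along the axis of symmetry.
Axis is horizontal (directrix is vertical). Vertex x-coordinate = (3/2 + 1/2)/2 = 1; y-coordinate = 2.

(1, 2)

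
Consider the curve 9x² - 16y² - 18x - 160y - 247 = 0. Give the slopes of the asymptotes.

3/4 and -3/4

Group: 9(x² - 2x) -16(y² + 10y) = 247
Completing the square gives 9(x - 1)² -16(y + 5)² = 247 + 9 - 400 = -144.
Divide by -144: (y + 5)²/9 - (x - 1)²/16 = 1
Hyperbola, center (1, -5), transverse axis vertical; a² = 9, b² = 16.
For a vertical hyperbola the asymptotes have slope ±a/b.
Here that is ±3/4.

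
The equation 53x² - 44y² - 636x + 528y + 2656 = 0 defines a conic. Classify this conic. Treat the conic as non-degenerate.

hyperbola

No xy term. Coefficients of x² and y² are A = 53, C = -44.
A and C have opposite signs ⇒ hyperbola.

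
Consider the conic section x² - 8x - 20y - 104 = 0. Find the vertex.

Only x is squared. Complete the square in x: (x - 4)² = 20(y + 6).
Vertex (4, -6); 4p = 20 so p = 5. Opens up.

(4, -6)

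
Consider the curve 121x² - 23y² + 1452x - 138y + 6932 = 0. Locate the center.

Rearranging, 121(x² + 12x) -23(y² + 6y) = -6932.
Complete the square in x and y: 121(x + 6)² -23(y + 3)² = -6932 + 4356 - 207 = -2783
Divide by -2783: (y + 3)²/121 - (x + 6)²/23 = 1
Hyperbola with center (-6, -3).

(-6, -3)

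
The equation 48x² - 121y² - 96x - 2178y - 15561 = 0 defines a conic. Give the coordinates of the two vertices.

(-10, -9) and (12, -9)

Rearranging, 48(x² - 2x) -121(y² + 18y) = 15561.
Complete the square: 48(x - 1)² -121(y + 9)² = 15561 + 48 - 9801 = 5808
Divide through by 5808 to get (x - 1)²/121 - (y + 9)²/48 = 1.
Hyperbola, center (1, -9), transverse axis horizontal; a² = 121, b² = 48.
a = 11. Vertices at (h ± a, k).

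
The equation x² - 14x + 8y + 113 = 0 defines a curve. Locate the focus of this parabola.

Only x is squared. Complete the square in x: (x - 7)² = -8(y + 8).
Vertex (7, -8); 4p = -8 so p = -2. Opens down.
Focus is p units from the vertex along the axis: (h, k + p).

(7, -10)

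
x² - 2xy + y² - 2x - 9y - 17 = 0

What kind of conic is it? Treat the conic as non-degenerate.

A = 1, B = -2, C = 1.
Discriminant B² − 4AC = (-2)² − 4·1·1 = 0.
B² − 4AC = 0 ⇒ parabola.

parabola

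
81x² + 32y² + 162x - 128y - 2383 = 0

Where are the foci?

(-1, -5) and (-1, 9)

81(x² + 2x) + 32(y² - 4y) = 2383
Complete the square in x and y: 81(x + 1)² + 32(y - 2)² = 2383 + 81 + 128 = 2592
Divide by 2592: (x + 1)²/32 + (y - 2)²/81 = 1
Ellipse, center (-1, 2), major axis vertical; a² = 81, b² = 32.
c² = a² - b² = 81 - 32 = 49, so c = 7.
Foci lie on the vertical axis through the center: (h, k ± c).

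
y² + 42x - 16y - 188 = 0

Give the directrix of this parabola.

x = 33/2

Only y is squared. Complete the square in y: (y - 8)² = -42(x - 6).
Vertex (6, 8); 4p = -42 so p = -21/2. Opens left.
Directrix is the vertical line x = h − p = 6 − (-21/2) = 33/2.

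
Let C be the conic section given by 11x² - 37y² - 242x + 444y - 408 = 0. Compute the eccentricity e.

e = 4√111/37

Rearranging, 11(x² - 22x) -37(y² - 12y) = 408.
11(x - 11)² -37(y - 6)² = 408 + 1331 - 1332 = 407
Dividing both sides by 407: (x - 11)²/37 - (y - 6)²/11 = 1
Hyperbola, center (11, 6), transverse axis horizontal; a² = 37, b² = 11.
c² = a² + b² = 48, so c = 4√3.
e = c/a = 4√3/√37 = 4√111/37.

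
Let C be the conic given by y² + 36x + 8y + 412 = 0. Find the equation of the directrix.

x = -2

Only y is squared. Complete the square in y: (y + 4)² = -36(x + 11).
Vertex (-11, -4); 4p = -36 so p = -9. Opens left.
Directrix is the vertical line x = h − p = -11 − (-9) = -2.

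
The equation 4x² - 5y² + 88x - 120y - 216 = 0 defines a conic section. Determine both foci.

Group: 4(x² + 22x) -5(y² + 24y) = 216
Completing the square gives 4(x + 11)² -5(y + 12)² = 216 + 484 - 720 = -20.
Divide through by -20 to get (y + 12)²/4 - (x + 11)²/5 = 1.
Hyperbola, center (-11, -12), transverse axis vertical; a² = 4, b² = 5.
c² = a² + b² = 4 + 5 = 9, so c = 3.
Foci lie on the vertical axis through the center: (h, k ± c).

(-11, -15) and (-11, -9)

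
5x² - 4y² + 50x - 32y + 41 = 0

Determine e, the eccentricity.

Group the x- and y-terms: 5(x² + 10x) -4(y² + 8y) = -41
5(x + 5)² -4(y + 4)² = -41 + 125 - 64 = 20
Divide by 20: (x + 5)²/4 - (y + 4)²/5 = 1
Hyperbola, center (-5, -4), transverse axis horizontal; a² = 4, b² = 5.
c² = a² + b² = 9, so c = 3.
e = c/a = 3/2.

e = 3/2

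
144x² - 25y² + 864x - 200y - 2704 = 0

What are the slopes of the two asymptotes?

144(x² + 6x) -25(y² + 8y) = 2704
Completing the square gives 144(x + 3)² -25(y + 4)² = 2704 + 1296 - 400 = 3600.
Dividing both sides by 3600: (x + 3)²/25 - (y + 4)²/144 = 1
Hyperbola, center (-3, -4), transverse axis horizontal; a² = 25, b² = 144.
For a horizontal hyperbola the asymptotes have slope ±b/a.
Here that is ±12/5.

12/5 and -12/5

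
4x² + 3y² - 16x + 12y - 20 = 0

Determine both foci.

(2, -4) and (2, 0)

Group: 4(x² - 4x) + 3(y² + 4y) = 20
Complete the square: 4(x - 2)² + 3(y + 2)² = 20 + 16 + 12 = 48
Divide by 48: (x - 2)²/12 + (y + 2)²/16 = 1
Ellipse, center (2, -2), major axis vertical; a² = 16, b² = 12.
c² = a² - b² = 16 - 12 = 4, so c = 2.
Foci lie on the vertical axis through the center: (h, k ± c).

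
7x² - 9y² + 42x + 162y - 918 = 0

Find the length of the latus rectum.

Group: 7(x² + 6x) -9(y² - 18y) = 918
7(x + 3)² -9(y - 9)² = 918 + 63 - 729 = 252
Divide by 252: (x + 3)²/36 - (y - 9)²/28 = 1
Hyperbola, center (-3, 9), transverse axis horizontal; a² = 36, b² = 28.
Latus rectum length = 2b²/a = 2·28/6 = 28/3.

28/3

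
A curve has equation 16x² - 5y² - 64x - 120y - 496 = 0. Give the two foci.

(2, -12 - √42) and (2, -12 + √42)

Group the x- and y-terms: 16(x² - 4x) -5(y² + 24y) = 496
Complete the square in x and y: 16(x - 2)² -5(y + 12)² = 496 + 64 - 720 = -160
Divide by -160: (y + 12)²/32 - (x - 2)²/10 = 1
Hyperbola, center (2, -12), transverse axis vertical; a² = 32, b² = 10.
c² = a² + b² = 32 + 10 = 42, so c = √42.
Foci lie on the vertical axis through the center: (h, k ± c).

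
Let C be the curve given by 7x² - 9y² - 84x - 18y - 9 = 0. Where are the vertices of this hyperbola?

(0, -1) and (12, -1)

Collect terms: 7(x² - 12x) -9(y² + 2y) = 9
Complete the square in x and y: 7(x - 6)² -9(y + 1)² = 9 + 252 - 9 = 252
Divide through by 252 to get (x - 6)²/36 - (y + 1)²/28 = 1.
Hyperbola, center (6, -1), transverse axis horizontal; a² = 36, b² = 28.
a = 6. Vertices at (h ± a, k).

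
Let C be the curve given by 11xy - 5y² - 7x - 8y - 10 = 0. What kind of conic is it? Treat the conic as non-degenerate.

A = 0, B = 11, C = -5.
Discriminant B² − 4AC = 11² − 4·0·(-5) = 121.
B² − 4AC > 0 ⇒ hyperbola.

hyperbola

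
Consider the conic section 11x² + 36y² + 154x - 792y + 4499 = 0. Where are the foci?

(-12, 11) and (-2, 11)

Rearranging, 11(x² + 14x) + 36(y² - 22y) = -4499.
11(x + 7)² + 36(y - 11)² = -4499 + 539 + 4356 = 396
Divide through by 396 to get (x + 7)²/36 + (y - 11)²/11 = 1.
Ellipse, center (-7, 11), major axis horizontal; a² = 36, b² = 11.
c² = a² - b² = 36 - 11 = 25, so c = 5.
Foci lie on the horizontal axis through the center: (h ± c, k).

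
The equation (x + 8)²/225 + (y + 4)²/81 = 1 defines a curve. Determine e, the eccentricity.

e = 4/5

Center (-8, -4). The larger denominator 225 sits under the x-term, so the major axis is horizontal; a² = 225, b² = 81.
c² = a² - b² = 144, so c = 12.
e = c/a = 12/15 = 4/5.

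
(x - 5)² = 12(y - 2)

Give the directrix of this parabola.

Vertex (5, 2); 4p = 12 so p = 3. Opens up.
Directrix is the horizontal line y = k − p = 2 − (3) = -1.

y = -1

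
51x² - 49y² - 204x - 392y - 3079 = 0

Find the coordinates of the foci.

(-8, -4) and (12, -4)

51(x² - 4x) -49(y² + 8y) = 3079
51(x - 2)² -49(y + 4)² = 3079 + 204 - 784 = 2499
Divide through by 2499 to get (x - 2)²/49 - (y + 4)²/51 = 1.
Hyperbola, center (2, -4), transverse axis horizontal; a² = 49, b² = 51.
c² = a² + b² = 49 + 51 = 100, so c = 10.
Foci lie on the horizontal axis through the center: (h ± c, k).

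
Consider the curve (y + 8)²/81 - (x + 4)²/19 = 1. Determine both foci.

Center (-4, -8). The positive term is the y-term, so the transverse axis is vertical; a² = 81, b² = 19.
c² = a² + b² = 81 + 19 = 100, so c = 10.
Foci lie on the vertical axis through the center: (h, k ± c).

(-4, -18) and (-4, 2)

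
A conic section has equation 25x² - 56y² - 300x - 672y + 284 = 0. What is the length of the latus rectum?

Group the x- and y-terms: 25(x² - 12x) -56(y² + 12y) = -284
Completing the square gives 25(x - 6)² -56(y + 6)² = -284 + 900 - 2016 = -1400.
Divide through by -1400 to get (y + 6)²/25 - (x - 6)²/56 = 1.
Hyperbola, center (6, -6), transverse axis vertical; a² = 25, b² = 56.
Latus rectum length = 2b²/a = 2·56/5 = 112/5.

112/5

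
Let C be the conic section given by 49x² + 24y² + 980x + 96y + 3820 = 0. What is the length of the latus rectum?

Rearranging, 49(x² + 20x) + 24(y² + 4y) = -3820.
49(x + 10)² + 24(y + 2)² = -3820 + 4900 + 96 = 1176
Divide by 1176: (x + 10)²/24 + (y + 2)²/49 = 1
Ellipse, center (-10, -2), major axis vertical; a² = 49, b² = 24.
Latus rectum length = 2b²/a = 2·24/7 = 48/7.

48/7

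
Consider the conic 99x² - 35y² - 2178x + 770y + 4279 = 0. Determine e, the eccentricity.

Rearranging, 99(x² - 22x) -35(y² - 22y) = -4279.
Completing the square gives 99(x - 11)² -35(y - 11)² = -4279 + 11979 - 4235 = 3465.
Dividing both sides by 3465: (x - 11)²/35 - (y - 11)²/99 = 1
Hyperbola, center (11, 11), transverse axis horizontal; a² = 35, b² = 99.
c² = a² + b² = 134, so c = √134.
e = c/a = √134/√35 = √4690/35.

e = √4690/35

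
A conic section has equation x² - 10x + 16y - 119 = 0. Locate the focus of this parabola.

Only x is squared. Complete the square in x: (x - 5)² = -16(y - 9).
Vertex (5, 9); 4p = -16 so p = -4. Opens down.
Focus is p units from the vertex along the axis: (h, k + p).

(5, 5)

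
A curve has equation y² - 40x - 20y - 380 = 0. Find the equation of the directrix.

x = -22

Only y is squared. Complete the square in y: (y - 10)² = 40(x + 12).
Vertex (-12, 10); 4p = 40 so p = 10. Opens right.
Directrix is the vertical line x = h − p = -12 − (10) = -22.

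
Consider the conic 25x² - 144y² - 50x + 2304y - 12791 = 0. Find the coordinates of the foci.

Collect terms: 25(x² - 2x) -144(y² - 16y) = 12791
Complete the square: 25(x - 1)² -144(y - 8)² = 12791 + 25 - 9216 = 3600
Divide by 3600: (x - 1)²/144 - (y - 8)²/25 = 1
Hyperbola, center (1, 8), transverse axis horizontal; a² = 144, b² = 25.
c² = a² + b² = 144 + 25 = 169, so c = 13.
Foci lie on the horizontal axis through the center: (h ± c, k).

(-12, 8) and (14, 8)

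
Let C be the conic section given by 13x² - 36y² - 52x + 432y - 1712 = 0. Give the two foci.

Group the x- and y-terms: 13(x² - 4x) -36(y² - 12y) = 1712
Complete the square: 13(x - 2)² -36(y - 6)² = 1712 + 52 - 1296 = 468
Divide by 468: (x - 2)²/36 - (y - 6)²/13 = 1
Hyperbola, center (2, 6), transverse axis horizontal; a² = 36, b² = 13.
c² = a² + b² = 36 + 13 = 49, so c = 7.
Foci lie on the horizontal axis through the center: (h ± c, k).

(-5, 6) and (9, 6)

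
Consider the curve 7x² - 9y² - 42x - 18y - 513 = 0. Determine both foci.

(-9, -1) and (15, -1)

Collect terms: 7(x² - 6x) -9(y² + 2y) = 513
Complete the square: 7(x - 3)² -9(y + 1)² = 513 + 63 - 9 = 567
Dividing both sides by 567: (x - 3)²/81 - (y + 1)²/63 = 1
Hyperbola, center (3, -1), transverse axis horizontal; a² = 81, b² = 63.
c² = a² + b² = 81 + 63 = 144, so c = 12.
Foci lie on the horizontal axis through the center: (h ± c, k).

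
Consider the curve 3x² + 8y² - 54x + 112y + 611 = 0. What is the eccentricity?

Rearranging, 3(x² - 18x) + 8(y² + 14y) = -611.
3(x - 9)² + 8(y + 7)² = -611 + 243 + 392 = 24
Divide through by 24 to get (x - 9)²/8 + (y + 7)²/3 = 1.
Ellipse, center (9, -7), major axis horizontal; a² = 8, b² = 3.
c² = a² - b² = 5, so c = √5.
e = c/a = √5/2√2 = √10/4.

e = √10/4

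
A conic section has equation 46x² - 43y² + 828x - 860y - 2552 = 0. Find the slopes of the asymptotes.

√1978/43 and -√1978/43

Group: 46(x² + 18x) -43(y² + 20y) = 2552
46(x + 9)² -43(y + 10)² = 2552 + 3726 - 4300 = 1978
Divide through by 1978 to get (x + 9)²/43 - (y + 10)²/46 = 1.
Hyperbola, center (-9, -10), transverse axis horizontal; a² = 43, b² = 46.
For a horizontal hyperbola the asymptotes have slope ±b/a.
Here that is ±√46/√43 = ±√1978/43.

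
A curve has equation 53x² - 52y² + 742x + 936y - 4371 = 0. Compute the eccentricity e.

e = √1365/26

Group the x- and y-terms: 53(x² + 14x) -52(y² - 18y) = 4371
53(x + 7)² -52(y - 9)² = 4371 + 2597 - 4212 = 2756
Divide through by 2756 to get (x + 7)²/52 - (y - 9)²/53 = 1.
Hyperbola, center (-7, 9), transverse axis horizontal; a² = 52, b² = 53.
c² = a² + b² = 105, so c = √105.
e = c/a = √105/2√13 = √1365/26.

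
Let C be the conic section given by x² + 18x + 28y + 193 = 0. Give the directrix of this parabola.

Only x is squared. Complete the square in x: (x + 9)² = -28(y + 4).
Vertex (-9, -4); 4p = -28 so p = -7. Opens down.
Directrix is the horizontal line y = k − p = -4 − (-7) = 3.

y = 3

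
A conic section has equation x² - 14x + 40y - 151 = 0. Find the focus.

Only x is squared. Complete the square in x: (x - 7)² = -40(y - 5).
Vertex (7, 5); 4p = -40 so p = -10. Opens down.
Focus is p units from the vertex along the axis: (h, k + p).

(7, -5)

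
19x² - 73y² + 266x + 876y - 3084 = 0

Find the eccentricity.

e = 2√1679/73

19(x² + 14x) -73(y² - 12y) = 3084
Complete the square: 19(x + 7)² -73(y - 6)² = 3084 + 931 - 2628 = 1387
Divide by 1387: (x + 7)²/73 - (y - 6)²/19 = 1
Hyperbola, center (-7, 6), transverse axis horizontal; a² = 73, b² = 19.
c² = a² + b² = 92, so c = 2√23.
e = c/a = 2√23/√73 = 2√1679/73.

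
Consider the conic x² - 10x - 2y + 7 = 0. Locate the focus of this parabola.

Only x is squared. Complete the square in x: (x - 5)² = 2(y + 9).
Vertex (5, -9); 4p = 2 so p = 1/2. Opens up.
Focus is p units from the vertex along the axis: (h, k + p).

(5, -17/2)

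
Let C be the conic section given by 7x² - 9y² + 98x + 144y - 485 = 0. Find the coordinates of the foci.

Collect terms: 7(x² + 14x) -9(y² - 16y) = 485
7(x + 7)² -9(y - 8)² = 485 + 343 - 576 = 252
Dividing both sides by 252: (x + 7)²/36 - (y - 8)²/28 = 1
Hyperbola, center (-7, 8), transverse axis horizontal; a² = 36, b² = 28.
c² = a² + b² = 36 + 28 = 64, so c = 8.
Foci lie on the horizontal axis through the center: (h ± c, k).

(-15, 8) and (1, 8)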